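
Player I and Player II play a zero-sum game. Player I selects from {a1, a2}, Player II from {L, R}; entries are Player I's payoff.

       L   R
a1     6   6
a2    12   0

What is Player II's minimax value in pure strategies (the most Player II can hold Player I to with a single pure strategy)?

Column maxima: L → 12, R → 6.
The smallest of these is 6.

6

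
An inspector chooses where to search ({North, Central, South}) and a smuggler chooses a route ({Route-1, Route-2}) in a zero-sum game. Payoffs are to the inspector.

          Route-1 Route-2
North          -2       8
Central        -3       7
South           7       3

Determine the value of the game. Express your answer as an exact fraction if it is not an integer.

31/7

Row minima: North → -2, Central → -3, South → 3; maximin = 3.
Column maxima: Route-1 → 7, Route-2 → 8; minimax = 7.
3 ≠ 7, so there is no saddle point; optimal play is mixed.
Central is strictly dominated by North, so the inspector never plays it.
On the remaining 2×2 (North, South vs Route-1, Route-2):
Let the inspector play North with probability p. Expected payoff against Route-1: (-2)p + 7(1−p) = −9p + 7; against Route-2: 8p + 3(1−p) = 5p + 3.
Setting these equal: −9p + 7 = 5p + 3 ⇒ −14p = -4 ⇒ p = 2/7, and the value is (-9)·(2/7) + 7 = 31/7.
For the smuggler: with q = P(Route-1), equating North's and South's payoffs gives −10q + 8 = 4q + 3 ⇒ q = 5/14.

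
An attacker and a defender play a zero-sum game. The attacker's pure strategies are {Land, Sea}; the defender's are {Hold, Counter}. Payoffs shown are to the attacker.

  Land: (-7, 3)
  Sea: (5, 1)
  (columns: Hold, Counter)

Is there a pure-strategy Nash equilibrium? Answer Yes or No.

No

Row minima: Land → -7, Sea → 1; maximin = 1.
Column maxima: Hold → 5, Counter → 3; minimax = 3.
1 ≠ 3, so no pure-strategy equilibrium exists.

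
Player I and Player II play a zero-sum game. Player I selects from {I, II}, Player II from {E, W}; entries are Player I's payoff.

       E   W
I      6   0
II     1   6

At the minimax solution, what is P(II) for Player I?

6/11

Row minima: I → 0, II → 1; maximin = 1.
Column maxima: E → 6, W → 6; minimax = 6.
1 ≠ 6, so there is no saddle point; optimal play is mixed.
Let Player I play I with probability p. Expected payoff against E: 6p + 1(1−p) = 5p + 1; against W: 0p + 6(1−p) = −6p + 6.
Setting these equal: 5p + 1 = −6p + 6 ⇒ 11p = 5 ⇒ p = 5/11, and the value is (5)·(5/11) + 1 = 36/11.
For Player II: with q = P(E), equating I's and II's payoffs gives 6q = −5q + 6 ⇒ q = 6/11.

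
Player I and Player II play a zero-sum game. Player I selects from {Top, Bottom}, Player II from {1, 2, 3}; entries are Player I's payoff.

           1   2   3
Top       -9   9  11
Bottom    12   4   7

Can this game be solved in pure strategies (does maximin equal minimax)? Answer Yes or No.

Row minima: Top → -9, Bottom → 4; maximin = 4.
Column maxima: 1 → 12, 2 → 9, 3 → 11; minimax = 9.
4 ≠ 9, so no pure-strategy equilibrium exists.

No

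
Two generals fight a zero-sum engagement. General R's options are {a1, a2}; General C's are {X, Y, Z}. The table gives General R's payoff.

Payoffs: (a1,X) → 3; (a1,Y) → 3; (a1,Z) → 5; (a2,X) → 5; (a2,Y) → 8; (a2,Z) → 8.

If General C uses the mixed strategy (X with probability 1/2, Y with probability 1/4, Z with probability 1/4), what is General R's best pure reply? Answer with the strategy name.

Expected payoff of a1: (1/2)·3 + (1/4)·3 + (1/4)·5 = 7/2.
Expected payoff of a2: (1/2)·5 + (1/4)·8 + (1/4)·8 = 13/2.
The largest is 13/2, so General R's best response is a2.

a2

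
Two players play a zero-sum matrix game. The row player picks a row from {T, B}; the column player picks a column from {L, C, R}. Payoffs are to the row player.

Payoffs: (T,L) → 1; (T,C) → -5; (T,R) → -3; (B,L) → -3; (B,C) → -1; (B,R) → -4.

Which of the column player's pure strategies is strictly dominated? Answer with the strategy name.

L

R holds the row player's payoff strictly below L in every row: -3 < 1, -4 < -3.
So L is strictly dominated for the column player.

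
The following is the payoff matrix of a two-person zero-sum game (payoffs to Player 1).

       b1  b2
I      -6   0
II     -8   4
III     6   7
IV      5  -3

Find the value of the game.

6

Row minima: I → -6, II → -8, III → 6, IV → -3; maximin = 6.
Column maxima: b1 → 6, b2 → 7; minimax = 6.
Since maximin = minimax = 6, there is a saddle point and the value is 6.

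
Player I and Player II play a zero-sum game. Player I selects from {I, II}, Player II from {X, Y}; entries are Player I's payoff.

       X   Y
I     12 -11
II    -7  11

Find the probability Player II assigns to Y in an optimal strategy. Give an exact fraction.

19/41

Row minima: I → -11, II → -7; maximin = -7.
Column maxima: X → 12, Y → 11; minimax = 11.
-7 ≠ 11, so there is no saddle point; optimal play is mixed.
Let Player I play I with probability p. Expected payoff against X: 12p + (-7)(1−p) = 19p − 7; against Y: (-11)p + 11(1−p) = −22p + 11.
Setting these equal: 19p − 7 = −22p + 11 ⇒ 41p = 18 ⇒ p = 18/41, and the value is (19)·(18/41) − 7 = 55/41.
For Player II: with q = P(X), equating I's and II's payoffs gives 23q − 11 = −18q + 11 ⇒ q = 22/41.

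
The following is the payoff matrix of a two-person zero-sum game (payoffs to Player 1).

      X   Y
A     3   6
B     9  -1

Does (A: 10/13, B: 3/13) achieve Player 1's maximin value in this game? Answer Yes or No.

Yes

Against X this mix gives (10/13)·3 + (3/13)·9 = 57/13.
Against Y this mix gives (10/13)·6 + (3/13)·(-1) = 57/13.
All of Player 2's active replies (X, Y) yield 57/13, and no column does worse for Player 1. The mix makes Player 2 indifferent and guarantees 57/13, so it is optimal.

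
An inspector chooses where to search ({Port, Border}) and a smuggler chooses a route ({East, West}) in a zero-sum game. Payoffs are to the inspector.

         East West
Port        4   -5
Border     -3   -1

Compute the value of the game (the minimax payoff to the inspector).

-19/11

Row minima: Port → -5, Border → -3; maximin = -3.
Column maxima: East → 4, West → -1; minimax = -1.
-3 ≠ -1, so there is no saddle point; optimal play is mixed.
Let the inspector play Port with probability p. Expected payoff against East: 4p + (-3)(1−p) = 7p − 3; against West: (-5)p + (-1)(1−p) = −4p − 1.
Setting these equal: 7p − 3 = −4p − 1 ⇒ 11p = 2 ⇒ p = 2/11, and the value is (7)·(2/11) − 3 = -19/11.
For the smuggler: with q = P(East), equating Port's and Border's payoffs gives 9q − 5 = −2q − 1 ⇒ q = 4/11.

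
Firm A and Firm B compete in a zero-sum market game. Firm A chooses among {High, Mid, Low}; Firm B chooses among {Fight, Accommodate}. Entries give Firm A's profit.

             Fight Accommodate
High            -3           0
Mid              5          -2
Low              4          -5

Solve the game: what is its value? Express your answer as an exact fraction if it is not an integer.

-3/5

Row minima: High → -3, Mid → -2, Low → -5; maximin = -2.
Column maxima: Fight → 5, Accommodate → 0; minimax = 0.
-2 ≠ 0, so there is no saddle point; optimal play is mixed.
Low is strictly dominated by Mid, so Firm A never plays it.
On the remaining 2×2 (High, Mid vs Fight, Accommodate):
Let Firm A play High with probability p. Expected payoff against Fight: (-3)p + 5(1−p) = −8p + 5; against Accommodate: 0p + (-2)(1−p) = 2p − 2.
Setting these equal: −8p + 5 = 2p − 2 ⇒ −10p = -7 ⇒ p = 7/10, and the value is (-8)·(7/10) + 5 = -3/5.
For Firm B: with q = P(Fight), equating High's and Mid's payoffs gives −3q = 7q − 2 ⇒ q = 1/5.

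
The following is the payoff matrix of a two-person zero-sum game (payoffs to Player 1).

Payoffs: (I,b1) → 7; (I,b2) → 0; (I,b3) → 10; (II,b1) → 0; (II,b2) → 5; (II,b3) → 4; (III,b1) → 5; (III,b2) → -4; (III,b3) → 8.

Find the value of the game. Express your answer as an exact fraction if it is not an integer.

35/12

Row minima: I → 0, II → 0, III → -4; maximin = 0.
Column maxima: b1 → 7, b2 → 5, b3 → 10; minimax = 5.
0 ≠ 5, so there is no saddle point; optimal play is mixed.
III is strictly dominated by I, so Player 1 never plays it.
b3 is strictly dominated by b1 (it gives Player 1 strictly more in every row), so Player 2 never plays it.
On the remaining 2×2 (I, II vs b1, b2):
Let Player 1 play I with probability p. Expected payoff against b1: 7p + 0(1−p) = 7p; against b2: 0p + 5(1−p) = −5p + 5.
Setting these equal: 7p = −5p + 5 ⇒ 12p = 5 ⇒ p = 5/12, and the value is (7)·(5/12) = 35/12.
For Player 2: with q = P(b1), equating I's and II's payoffs gives 7q = −5q + 5 ⇒ q = 5/12.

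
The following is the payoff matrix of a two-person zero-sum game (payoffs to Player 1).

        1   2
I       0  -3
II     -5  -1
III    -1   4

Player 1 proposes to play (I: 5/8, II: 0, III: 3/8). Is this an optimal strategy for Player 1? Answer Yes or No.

Against 1 this mix gives (5/8)·0 + (3/8)·(-1) = -3/8.
Against 2 this mix gives (5/8)·(-3) + (3/8)·4 = -3/8.
All of Player 2's active replies (1, 2) yield -3/8, and no column does worse for Player 1. The mix makes Player 2 indifferent and guarantees -3/8, so it is optimal.

Yes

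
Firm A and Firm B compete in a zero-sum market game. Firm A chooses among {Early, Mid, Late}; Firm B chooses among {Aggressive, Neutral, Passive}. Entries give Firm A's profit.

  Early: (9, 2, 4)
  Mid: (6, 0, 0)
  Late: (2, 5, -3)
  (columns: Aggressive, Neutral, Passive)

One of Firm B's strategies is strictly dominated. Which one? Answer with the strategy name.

Aggressive

Passive holds Firm A's payoff strictly below Aggressive in every row: 4 < 9, 0 < 6, -3 < 2.
So Aggressive is strictly dominated for Firm B.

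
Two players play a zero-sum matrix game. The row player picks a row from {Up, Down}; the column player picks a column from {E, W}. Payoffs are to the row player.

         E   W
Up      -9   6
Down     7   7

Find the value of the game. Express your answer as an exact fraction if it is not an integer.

7

Row minima: Up → -9, Down → 7; maximin = 7.
Column maxima: E → 7, W → 7; minimax = 7.
Since maximin = minimax = 7, there is a saddle point and the value is 7.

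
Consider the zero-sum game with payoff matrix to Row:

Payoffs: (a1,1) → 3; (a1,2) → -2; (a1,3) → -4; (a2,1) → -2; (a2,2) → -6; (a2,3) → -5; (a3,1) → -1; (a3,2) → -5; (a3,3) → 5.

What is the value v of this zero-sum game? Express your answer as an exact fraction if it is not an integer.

-5/2

Row minima: a1 → -4, a2 → -6, a3 → -5; maximin = -4.
Column maxima: 1 → 3, 2 → -2, 3 → 5; minimax = -2.
-4 ≠ -2, so there is no saddle point; optimal play is mixed.
a2 is strictly dominated by a1, so Row never plays it.
1 is strictly dominated by 2 (it gives Row strictly more in every row), so Column never plays it.
On the remaining 2×2 (a1, a3 vs 2, 3):
Let Row play a1 with probability p. Expected payoff against 2: (-2)p + (-5)(1−p) = 3p − 5; against 3: (-4)p + 5(1−p) = −9p + 5.
Setting these equal: 3p − 5 = −9p + 5 ⇒ 12p = 10 ⇒ p = 5/6, and the value is (3)·(5/6) − 5 = -5/2.
For Column: with q = P(2), equating a1's and a3's payoffs gives 2q − 4 = −10q + 5 ⇒ q = 3/4.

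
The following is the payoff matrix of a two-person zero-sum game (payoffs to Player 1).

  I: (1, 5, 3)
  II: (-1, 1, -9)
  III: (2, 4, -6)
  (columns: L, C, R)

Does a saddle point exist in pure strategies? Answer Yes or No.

No

Row minima: I → 1, II → -9, III → -6; maximin = 1.
Column maxima: L → 2, C → 5, R → 3; minimax = 2.
1 ≠ 2, so no pure-strategy equilibrium exists.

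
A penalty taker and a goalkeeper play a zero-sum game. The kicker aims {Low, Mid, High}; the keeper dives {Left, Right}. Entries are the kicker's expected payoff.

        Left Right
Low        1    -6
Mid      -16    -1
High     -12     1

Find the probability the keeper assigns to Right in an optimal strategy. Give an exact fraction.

Row minima: Low → -6, Mid → -16, High → -12; maximin = -6.
Column maxima: Left → 1, Right → 1; minimax = 1.
-6 ≠ 1, so there is no saddle point; optimal play is mixed.
Mid is strictly dominated by High, so the kicker never plays it.
On the remaining 2×2 (Low, High vs Left, Right):
Let the kicker play Low with probability p. Expected payoff against Left: 1p + (-12)(1−p) = 13p − 12; against Right: (-6)p + 1(1−p) = −7p + 1.
Setting these equal: 13p − 12 = −7p + 1 ⇒ 20p = 13 ⇒ p = 13/20, and the value is (13)·(13/20) − 12 = -71/20.
For the keeper: with q = P(Left), equating Low's and High's payoffs gives 7q − 6 = −13q + 1 ⇒ q = 7/20.

13/20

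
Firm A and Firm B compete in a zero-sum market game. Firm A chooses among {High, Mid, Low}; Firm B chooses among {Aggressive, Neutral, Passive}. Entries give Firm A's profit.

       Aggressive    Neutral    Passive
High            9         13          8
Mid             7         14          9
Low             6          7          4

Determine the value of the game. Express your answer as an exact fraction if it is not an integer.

Row minima: High → 8, Mid → 7, Low → 4; maximin = 8.
Column maxima: Aggressive → 9, Neutral → 14, Passive → 9; minimax = 9.
8 ≠ 9, so there is no saddle point; optimal play is mixed.
Low is strictly dominated by High, so Firm A never plays it.
Neutral is strictly dominated by Aggressive (it gives Firm A strictly more in every row), so Firm B never plays it.
On the remaining 2×2 (High, Mid vs Aggressive, Passive):
Let Firm A play High with probability p. Expected payoff against Aggressive: 9p + 7(1−p) = 2p + 7; against Passive: 8p + 9(1−p) = −p + 9.
Setting these equal: 2p + 7 = −p + 9 ⇒ 3p = 2 ⇒ p = 2/3, and the value is (2)·(2/3) + 7 = 25/3.
For Firm B: with q = P(Aggressive), equating High's and Mid's payoffs gives q + 8 = −2q + 9 ⇒ q = 1/3.

25/3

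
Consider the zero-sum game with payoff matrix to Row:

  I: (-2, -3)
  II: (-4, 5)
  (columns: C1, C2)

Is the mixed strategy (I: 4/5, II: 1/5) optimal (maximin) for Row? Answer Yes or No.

No

Against C1 this mix gives (4/5)·(-2) + (1/5)·(-4) = -12/5.
Against C2 this mix gives (4/5)·(-3) + (1/5)·5 = -7/5.
Column will play C1, holding Row to -12/5. Shifting weight toward the row that does better against C1 would raise this floor (the equalizing mix achieves -11/5 against both C1 and C2), so the proposed strategy is not optimal.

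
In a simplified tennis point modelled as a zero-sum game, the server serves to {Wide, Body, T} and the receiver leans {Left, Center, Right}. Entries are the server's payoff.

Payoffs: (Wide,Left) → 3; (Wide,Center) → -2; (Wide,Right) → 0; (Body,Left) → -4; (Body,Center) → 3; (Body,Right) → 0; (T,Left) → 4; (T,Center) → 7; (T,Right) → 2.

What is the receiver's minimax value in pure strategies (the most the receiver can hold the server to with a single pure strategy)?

2

Column maxima: Left → 4, Center → 7, Right → 2.
The smallest of these is 2.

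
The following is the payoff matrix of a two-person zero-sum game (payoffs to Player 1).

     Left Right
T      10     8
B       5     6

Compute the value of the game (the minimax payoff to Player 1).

Row minima: T → 8, B → 5; maximin = 8.
Column maxima: Left → 10, Right → 8; minimax = 8.
Since maximin = minimax = 8, there is a saddle point and the value is 8.

8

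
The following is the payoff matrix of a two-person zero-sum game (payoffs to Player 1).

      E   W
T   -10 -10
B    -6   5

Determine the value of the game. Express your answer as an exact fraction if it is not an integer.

-6

Row minima: T → -10, B → -6; maximin = -6.
Column maxima: E → -6, W → 5; minimax = -6.
Since maximin = minimax = -6, there is a saddle point and the value is -6.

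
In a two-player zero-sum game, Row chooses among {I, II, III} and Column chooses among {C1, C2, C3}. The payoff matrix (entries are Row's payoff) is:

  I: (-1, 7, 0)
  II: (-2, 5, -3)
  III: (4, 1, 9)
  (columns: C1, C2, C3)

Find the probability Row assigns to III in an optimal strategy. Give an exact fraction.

Row minima: I → -1, II → -3, III → 1; maximin = 1.
Column maxima: C1 → 4, C2 → 7, C3 → 9; minimax = 4.
1 ≠ 4, so there is no saddle point; optimal play is mixed.
II is strictly dominated by I, so Row never plays it.
With II eliminated, C3 is strictly dominated by C1 (it gives Row strictly more in every remaining row), so Column never plays it.
On the remaining 2×2 (I, III vs C1, C2):
Let Row play I with probability p. Expected payoff against C1: (-1)p + 4(1−p) = −5p + 4; against C2: 7p + 1(1−p) = 6p + 1.
Setting these equal: −5p + 4 = 6p + 1 ⇒ −11p = -3 ⇒ p = 3/11, and the value is (-5)·(3/11) + 4 = 29/11.
For Column: with q = P(C1), equating I's and III's payoffs gives −8q + 7 = 3q + 1 ⇒ q = 6/11.

8/11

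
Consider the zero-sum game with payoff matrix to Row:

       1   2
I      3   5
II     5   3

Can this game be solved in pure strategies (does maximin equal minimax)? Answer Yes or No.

No

Row minima: I → 3, II → 3; maximin = 3.
Column maxima: 1 → 5, 2 → 5; minimax = 5.
3 ≠ 5, so no pure-strategy equilibrium exists.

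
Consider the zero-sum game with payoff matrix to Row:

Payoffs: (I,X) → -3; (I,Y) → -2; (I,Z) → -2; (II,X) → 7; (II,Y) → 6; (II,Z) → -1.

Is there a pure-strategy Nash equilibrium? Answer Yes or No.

Row minima: I → -3, II → -1; maximin = -1.
Column maxima: X → 7, Y → 6, Z → -1; minimax = -1.
maximin = minimax = -1, so a saddle point exists.

Yes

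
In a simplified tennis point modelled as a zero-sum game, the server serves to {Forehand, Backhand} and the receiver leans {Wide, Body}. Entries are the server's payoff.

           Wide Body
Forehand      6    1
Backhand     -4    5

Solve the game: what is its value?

17/7

Row minima: Forehand → 1, Backhand → -4; maximin = 1.
Column maxima: Wide → 6, Body → 5; minimax = 5.
1 ≠ 5, so there is no saddle point; optimal play is mixed.
Let the server play Forehand with probability p. Expected payoff against Wide: 6p + (-4)(1−p) = 10p − 4; against Body: 1p + 5(1−p) = −4p + 5.
Setting these equal: 10p − 4 = −4p + 5 ⇒ 14p = 9 ⇒ p = 9/14, and the value is (10)·(9/14) − 4 = 17/7.
For the receiver: with q = P(Wide), equating Forehand's and Backhand's payoffs gives 5q + 1 = −9q + 5 ⇒ q = 2/7.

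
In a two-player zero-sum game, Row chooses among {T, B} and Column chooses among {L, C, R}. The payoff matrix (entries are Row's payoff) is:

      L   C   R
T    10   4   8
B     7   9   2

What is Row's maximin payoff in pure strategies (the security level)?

Row minima: T → 4, B → 2.
The best of these is 4.

4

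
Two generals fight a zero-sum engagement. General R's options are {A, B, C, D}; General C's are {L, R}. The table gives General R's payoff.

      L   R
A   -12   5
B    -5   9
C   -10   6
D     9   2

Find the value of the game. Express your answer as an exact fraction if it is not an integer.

13/3

Row minima: A → -12, B → -5, C → -10, D → 2; maximin = 2.
Column maxima: L → 9, R → 9; minimax = 9.
2 ≠ 9, so there is no saddle point; optimal play is mixed.
A is strictly dominated by B, so General R never plays it.
C is strictly dominated by B, so General R never plays it.
On the remaining 2×2 (B, D vs L, R):
Let General R play B with probability p. Expected payoff against L: (-5)p + 9(1−p) = −14p + 9; against R: 9p + 2(1−p) = 7p + 2.
Setting these equal: −14p + 9 = 7p + 2 ⇒ −21p = -7 ⇒ p = 1/3, and the value is (-14)·(1/3) + 9 = 13/3.
For General C: with q = P(L), equating B's and D's payoffs gives −14q + 9 = 7q + 2 ⇒ q = 1/3.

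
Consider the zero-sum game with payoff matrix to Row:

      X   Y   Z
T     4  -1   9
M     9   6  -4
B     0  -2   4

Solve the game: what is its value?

5/2

Row minima: T → -1, M → -4, B → -2; maximin = -1.
Column maxima: X → 9, Y → 6, Z → 9; minimax = 6.
-1 ≠ 6, so there is no saddle point; optimal play is mixed.
B is strictly dominated by T, so Row never plays it.
X is strictly dominated by Y (it gives Row strictly more in every row), so Column never plays it.
On the remaining 2×2 (T, M vs Y, Z):
Let Row play T with probability p. Expected payoff against Y: (-1)p + 6(1−p) = −7p + 6; against Z: 9p + (-4)(1−p) = 13p − 4.
Setting these equal: −7p + 6 = 13p − 4 ⇒ −20p = -10 ⇒ p = 1/2, and the value is (-7)·(1/2) + 6 = 5/2.
For Column: with q = P(Y), equating T's and M's payoffs gives −10q + 9 = 10q − 4 ⇒ q = 13/20.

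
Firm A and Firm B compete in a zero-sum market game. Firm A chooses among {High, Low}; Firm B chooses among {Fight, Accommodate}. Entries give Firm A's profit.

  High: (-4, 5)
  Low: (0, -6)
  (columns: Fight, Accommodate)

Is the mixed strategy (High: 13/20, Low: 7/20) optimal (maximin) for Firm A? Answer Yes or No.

Against Fight this mix gives (13/20)·(-4) + (7/20)·0 = -13/5.
Against Accommodate this mix gives (13/20)·5 + (7/20)·(-6) = 23/20.
Firm B will play Fight, holding Firm A to -13/5. Shifting weight toward the row that does better against Fight would raise this floor (the equalizing mix achieves -8/5 against both Fight and Accommodate), so the proposed strategy is not optimal.

No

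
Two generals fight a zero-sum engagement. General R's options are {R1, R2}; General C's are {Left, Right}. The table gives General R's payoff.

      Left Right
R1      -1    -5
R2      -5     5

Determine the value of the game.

Row minima: R1 → -5, R2 → -5; maximin = -5.
Column maxima: Left → -1, Right → 5; minimax = -1.
-5 ≠ -1, so there is no saddle point; optimal play is mixed.
Let General R play R1 with probability p. Expected payoff against Left: (-1)p + (-5)(1−p) = 4p − 5; against Right: (-5)p + 5(1−p) = −10p + 5.
Setting these equal: 4p − 5 = −10p + 5 ⇒ 14p = 10 ⇒ p = 5/7, and the value is (4)·(5/7) − 5 = -15/7.
For General C: with q = P(Left), equating R1's and R2's payoffs gives 4q − 5 = −10q + 5 ⇒ q = 5/7.

-15/7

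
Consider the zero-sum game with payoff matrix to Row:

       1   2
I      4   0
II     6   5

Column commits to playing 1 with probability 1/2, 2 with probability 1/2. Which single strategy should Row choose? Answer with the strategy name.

Expected payoff of I: (1/2)·4 + (1/2)·0 = 2.
Expected payoff of II: (1/2)·6 + (1/2)·5 = 11/2.
The largest is 11/2, so Row's best response is II.

II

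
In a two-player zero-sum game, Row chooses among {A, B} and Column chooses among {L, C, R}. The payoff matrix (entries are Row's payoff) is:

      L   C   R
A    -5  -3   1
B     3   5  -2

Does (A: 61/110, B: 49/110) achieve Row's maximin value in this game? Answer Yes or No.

No

Against L this mix gives (61/110)·(-5) + (49/110)·3 = -79/55.
Against C this mix gives (61/110)·(-3) + (49/110)·5 = 31/55.
Against R this mix gives (61/110)·1 + (49/110)·(-2) = -37/110.
Column will play L, holding Row to -79/55. Shifting weight toward the row that does better against L would raise this floor (the equalizing mix achieves -7/11 against both L and R), so the proposed strategy is not optimal.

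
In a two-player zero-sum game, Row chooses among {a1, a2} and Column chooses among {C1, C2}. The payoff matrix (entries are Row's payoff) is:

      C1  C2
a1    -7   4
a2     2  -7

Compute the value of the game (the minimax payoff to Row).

Row minima: a1 → -7, a2 → -7; maximin = -7.
Column maxima: C1 → 2, C2 → 4; minimax = 2.
-7 ≠ 2, so there is no saddle point; optimal play is mixed.
Let Row play a1 with probability p. Expected payoff against C1: (-7)p + 2(1−p) = −9p + 2; against C2: 4p + (-7)(1−p) = 11p − 7.
Setting these equal: −9p + 2 = 11p − 7 ⇒ −20p = -9 ⇒ p = 9/20, and the value is (-9)·(9/20) + 2 = -41/20.
For Column: with q = P(C1), equating a1's and a2's payoffs gives −11q + 4 = 9q − 7 ⇒ q = 11/20.

-41/20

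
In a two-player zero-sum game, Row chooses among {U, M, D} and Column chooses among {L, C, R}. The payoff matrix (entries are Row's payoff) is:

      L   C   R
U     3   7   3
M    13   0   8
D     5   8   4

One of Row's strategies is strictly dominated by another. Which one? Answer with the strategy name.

D gives a strictly higher payoff than U against every column: 5 > 3, 8 > 7, 4 > 3.
So U is strictly dominated and Row never plays it.

U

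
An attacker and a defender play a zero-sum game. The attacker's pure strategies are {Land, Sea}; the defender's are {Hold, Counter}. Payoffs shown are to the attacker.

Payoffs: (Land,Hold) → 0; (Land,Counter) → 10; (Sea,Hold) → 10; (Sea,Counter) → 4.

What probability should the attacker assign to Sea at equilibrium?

Row minima: Land → 0, Sea → 4; maximin = 4.
Column maxima: Hold → 10, Counter → 10; minimax = 10.
4 ≠ 10, so there is no saddle point; optimal play is mixed.
Let the attacker play Land with probability p. Expected payoff against Hold: 0p + 10(1−p) = −10p + 10; against Counter: 10p + 4(1−p) = 6p + 4.
Setting these equal: −10p + 10 = 6p + 4 ⇒ −16p = -6 ⇒ p = 3/8, and the value is (-10)·(3/8) + 10 = 25/4.
For the defender: with q = P(Hold), equating Land's and Sea's payoffs gives −10q + 10 = 6q + 4 ⇒ q = 3/8.

5/8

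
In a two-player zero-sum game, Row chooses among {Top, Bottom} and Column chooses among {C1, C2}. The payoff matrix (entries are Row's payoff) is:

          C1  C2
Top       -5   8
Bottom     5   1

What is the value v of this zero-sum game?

Row minima: Top → -5, Bottom → 1; maximin = 1.
Column maxima: C1 → 5, C2 → 8; minimax = 5.
1 ≠ 5, so there is no saddle point; optimal play is mixed.
Let Row play Top with probability p. Expected payoff against C1: (-5)p + 5(1−p) = −10p + 5; against C2: 8p + 1(1−p) = 7p + 1.
Setting these equal: −10p + 5 = 7p + 1 ⇒ −17p = -4 ⇒ p = 4/17, and the value is (-10)·(4/17) + 5 = 45/17.
For Column: with q = P(C1), equating Top's and Bottom's payoffs gives −13q + 8 = 4q + 1 ⇒ q = 7/17.

45/17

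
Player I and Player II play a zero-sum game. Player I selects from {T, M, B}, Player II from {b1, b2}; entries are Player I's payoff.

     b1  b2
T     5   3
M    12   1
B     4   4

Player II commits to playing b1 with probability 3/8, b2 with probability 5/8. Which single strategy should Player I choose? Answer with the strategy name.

Expected payoff of T: (3/8)·5 + (5/8)·3 = 15/4.
Expected payoff of M: (3/8)·12 + (5/8)·1 = 41/8.
Expected payoff of B: (3/8)·4 + (5/8)·4 = 4.
The largest is 41/8, so Player I's best response is M.

M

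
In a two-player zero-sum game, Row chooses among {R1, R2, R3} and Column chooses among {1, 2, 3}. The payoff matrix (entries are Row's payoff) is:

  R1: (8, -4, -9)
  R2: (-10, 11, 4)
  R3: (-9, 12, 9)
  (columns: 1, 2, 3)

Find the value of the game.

Row minima: R1 → -9, R2 → -10, R3 → -9; maximin = -9.
Column maxima: 1 → 8, 2 → 12, 3 → 9; minimax = 8.
-9 ≠ 8, so there is no saddle point; optimal play is mixed.
R2 is strictly dominated by R3, so Row never plays it.
2 is strictly dominated by 3 (it gives Row strictly more in every row), so Column never plays it.
On the remaining 2×2 (R1, R3 vs 1, 3):
Let Row play R1 with probability p. Expected payoff against 1: 8p + (-9)(1−p) = 17p − 9; against 3: (-9)p + 9(1−p) = −18p + 9.
Setting these equal: 17p − 9 = −18p + 9 ⇒ 35p = 18 ⇒ p = 18/35, and the value is (17)·(18/35) − 9 = -9/35.
For Column: with q = P(1), equating R1's and R3's payoffs gives 17q − 9 = −18q + 9 ⇒ q = 18/35.

-9/35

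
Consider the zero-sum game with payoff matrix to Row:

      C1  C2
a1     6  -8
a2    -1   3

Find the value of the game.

5/9

Row minima: a1 → -8, a2 → -1; maximin = -1.
Column maxima: C1 → 6, C2 → 3; minimax = 3.
-1 ≠ 3, so there is no saddle point; optimal play is mixed.
Let Row play a1 with probability p. Expected payoff against C1: 6p + (-1)(1−p) = 7p − 1; against C2: (-8)p + 3(1−p) = −11p + 3.
Setting these equal: 7p − 1 = −11p + 3 ⇒ 18p = 4 ⇒ p = 2/9, and the value is (7)·(2/9) − 1 = 5/9.
For Column: with q = P(C1), equating a1's and a2's payoffs gives 14q − 8 = −4q + 3 ⇒ q = 11/18.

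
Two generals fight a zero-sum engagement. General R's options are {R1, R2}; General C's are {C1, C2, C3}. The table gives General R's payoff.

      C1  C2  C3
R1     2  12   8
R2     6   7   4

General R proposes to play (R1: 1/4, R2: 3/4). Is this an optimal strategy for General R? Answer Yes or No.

Yes

Against C1 this mix gives (1/4)·2 + (3/4)·6 = 5.
Against C2 this mix gives (1/4)·12 + (3/4)·7 = 33/4.
Against C3 this mix gives (1/4)·8 + (3/4)·4 = 5.
All of General C's active replies (C1, C3) yield 5, and no column does worse for General R. The mix makes General C indifferent and guarantees 5, so it is optimal.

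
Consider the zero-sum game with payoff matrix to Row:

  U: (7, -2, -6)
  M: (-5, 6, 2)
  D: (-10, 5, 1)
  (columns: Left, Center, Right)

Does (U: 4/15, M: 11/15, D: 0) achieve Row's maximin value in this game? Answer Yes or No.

No

Against Left this mix gives (4/15)·7 + (11/15)·(-5) = -9/5.
Against Center this mix gives (4/15)·(-2) + (11/15)·6 = 58/15.
Against Right this mix gives (4/15)·(-6) + (11/15)·2 = -2/15.
Column will play Left, holding Row to -9/5. Shifting weight toward the row that does better against Left would raise this floor (the equalizing mix achieves -4/5 against both Left and Right), so the proposed strategy is not optimal.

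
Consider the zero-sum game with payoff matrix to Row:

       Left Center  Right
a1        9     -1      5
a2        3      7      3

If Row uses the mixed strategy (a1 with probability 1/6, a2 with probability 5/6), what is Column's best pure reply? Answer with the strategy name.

If Column plays Left, Row's expected payoff is (1/6)·9 + (5/6)·3 = 4.
If Column plays Center, Row's expected payoff is (1/6)·(-1) + (5/6)·7 = 17/3.
If Column plays Right, Row's expected payoff is (1/6)·5 + (5/6)·3 = 10/3.
Column minimizes Row's payoff; the smallest is 10/3, so the best response is Right.

Right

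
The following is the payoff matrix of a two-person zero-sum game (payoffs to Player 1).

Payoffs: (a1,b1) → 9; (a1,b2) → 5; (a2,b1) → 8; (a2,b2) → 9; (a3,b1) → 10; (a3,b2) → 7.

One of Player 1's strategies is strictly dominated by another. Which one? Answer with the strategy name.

a1

a3 gives a strictly higher payoff than a1 against every column: 10 > 9, 7 > 5.
So a1 is strictly dominated and Player 1 never plays it.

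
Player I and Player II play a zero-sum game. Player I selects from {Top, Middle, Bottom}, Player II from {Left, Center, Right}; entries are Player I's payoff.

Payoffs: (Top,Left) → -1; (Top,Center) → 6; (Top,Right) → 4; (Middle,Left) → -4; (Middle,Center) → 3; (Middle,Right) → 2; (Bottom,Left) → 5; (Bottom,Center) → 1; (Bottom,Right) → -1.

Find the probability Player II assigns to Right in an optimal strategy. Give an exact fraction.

6/11

Row minima: Top → -1, Middle → -4, Bottom → -1; maximin = -1.
Column maxima: Left → 5, Center → 6, Right → 4; minimax = 4.
-1 ≠ 4, so there is no saddle point; optimal play is mixed.
Middle is strictly dominated by Top, so Player I never plays it.
Center is strictly dominated by Right (it gives Player I strictly more in every row), so Player II never plays it.
On the remaining 2×2 (Top, Bottom vs Left, Right):
Let Player I play Top with probability p. Expected payoff against Left: (-1)p + 5(1−p) = −6p + 5; against Right: 4p + (-1)(1−p) = 5p − 1.
Setting these equal: −6p + 5 = 5p − 1 ⇒ −11p = -6 ⇒ p = 6/11, and the value is (-6)·(6/11) + 5 = 19/11.
For Player II: with q = P(Left), equating Top's and Bottom's payoffs gives −5q + 4 = 6q − 1 ⇒ q = 5/11.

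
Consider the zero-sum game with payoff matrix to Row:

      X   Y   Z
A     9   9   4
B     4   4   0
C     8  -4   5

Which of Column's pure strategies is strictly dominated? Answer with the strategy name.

X

Z holds Row's payoff strictly below X in every row: 4 < 9, 0 < 4, 5 < 8.
So X is strictly dominated for Column.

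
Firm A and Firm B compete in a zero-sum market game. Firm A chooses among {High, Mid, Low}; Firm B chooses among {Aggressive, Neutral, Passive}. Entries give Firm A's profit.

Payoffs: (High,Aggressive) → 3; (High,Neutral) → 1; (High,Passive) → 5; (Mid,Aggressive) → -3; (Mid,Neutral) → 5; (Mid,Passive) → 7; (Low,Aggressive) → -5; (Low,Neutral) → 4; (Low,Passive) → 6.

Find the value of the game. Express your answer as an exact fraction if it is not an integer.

9/5

Row minima: High → 1, Mid → -3, Low → -5; maximin = 1.
Column maxima: Aggressive → 3, Neutral → 5, Passive → 7; minimax = 3.
1 ≠ 3, so there is no saddle point; optimal play is mixed.
Low is strictly dominated by Mid, so Firm A never plays it.
Passive is strictly dominated by Aggressive (it gives Firm A strictly more in every row), so Firm B never plays it.
On the remaining 2×2 (High, Mid vs Aggressive, Neutral):
Let Firm A play High with probability p. Expected payoff against Aggressive: 3p + (-3)(1−p) = 6p − 3; against Neutral: 1p + 5(1−p) = −4p + 5.
Setting these equal: 6p − 3 = −4p + 5 ⇒ 10p = 8 ⇒ p = 4/5, and the value is (6)·(4/5) − 3 = 9/5.
For Firm B: with q = P(Aggressive), equating High's and Mid's payoffs gives 2q + 1 = −8q + 5 ⇒ q = 2/5.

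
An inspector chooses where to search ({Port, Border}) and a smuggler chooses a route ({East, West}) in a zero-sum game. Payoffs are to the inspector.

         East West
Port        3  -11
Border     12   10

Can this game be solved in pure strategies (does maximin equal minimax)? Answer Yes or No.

Row minima: Port → -11, Border → 10; maximin = 10.
Column maxima: East → 12, West → 10; minimax = 10.
maximin = minimax = 10, so a saddle point exists.

Yes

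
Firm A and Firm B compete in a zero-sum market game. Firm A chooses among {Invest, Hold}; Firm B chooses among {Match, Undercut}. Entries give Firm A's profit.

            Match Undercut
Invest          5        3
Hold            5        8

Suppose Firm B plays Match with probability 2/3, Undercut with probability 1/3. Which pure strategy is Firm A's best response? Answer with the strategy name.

Hold

Expected payoff of Invest: (2/3)·5 + (1/3)·3 = 13/3.
Expected payoff of Hold: (2/3)·5 + (1/3)·8 = 6.
The largest is 6, so Firm A's best response is Hold.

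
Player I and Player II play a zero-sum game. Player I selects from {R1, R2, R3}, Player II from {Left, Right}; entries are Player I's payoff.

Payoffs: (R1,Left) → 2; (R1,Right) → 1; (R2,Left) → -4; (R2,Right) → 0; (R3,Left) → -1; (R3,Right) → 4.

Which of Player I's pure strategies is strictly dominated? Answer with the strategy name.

R2

R1 gives a strictly higher payoff than R2 against every column: 2 > -4, 1 > 0.
So R2 is strictly dominated and Player I never plays it.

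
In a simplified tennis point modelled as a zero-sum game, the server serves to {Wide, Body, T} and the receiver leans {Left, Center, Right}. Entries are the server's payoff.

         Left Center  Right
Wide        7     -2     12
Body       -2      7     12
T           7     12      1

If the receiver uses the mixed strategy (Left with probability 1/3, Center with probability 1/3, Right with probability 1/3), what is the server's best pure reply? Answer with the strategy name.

T

Expected payoff of Wide: (1/3)·7 + (1/3)·(-2) + (1/3)·12 = 17/3.
Expected payoff of Body: (1/3)·(-2) + (1/3)·7 + (1/3)·12 = 17/3.
Expected payoff of T: (1/3)·7 + (1/3)·12 + (1/3)·1 = 20/3.
The largest is 20/3, so the server's best response is T.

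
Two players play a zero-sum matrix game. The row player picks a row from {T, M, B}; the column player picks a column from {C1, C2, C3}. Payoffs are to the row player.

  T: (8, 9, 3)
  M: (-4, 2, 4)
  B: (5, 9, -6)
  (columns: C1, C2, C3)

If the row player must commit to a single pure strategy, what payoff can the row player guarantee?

3

Row minima: T → 3, M → -4, B → -6.
The best of these is 3.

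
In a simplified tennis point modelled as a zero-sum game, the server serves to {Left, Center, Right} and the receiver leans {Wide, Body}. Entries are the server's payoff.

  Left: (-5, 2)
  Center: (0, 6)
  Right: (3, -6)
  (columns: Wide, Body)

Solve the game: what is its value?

6/5

Row minima: Left → -5, Center → 0, Right → -6; maximin = 0.
Column maxima: Wide → 3, Body → 6; minimax = 3.
0 ≠ 3, so there is no saddle point; optimal play is mixed.
Left is strictly dominated by Center, so the server never plays it.
On the remaining 2×2 (Center, Right vs Wide, Body):
Let the server play Center with probability p. Expected payoff against Wide: 0p + 3(1−p) = −3p + 3; against Body: 6p + (-6)(1−p) = 12p − 6.
Setting these equal: −3p + 3 = 12p − 6 ⇒ −15p = -9 ⇒ p = 3/5, and the value is (-3)·(3/5) + 3 = 6/5.
For the receiver: with q = P(Wide), equating Center's and Right's payoffs gives −6q + 6 = 9q − 6 ⇒ q = 4/5.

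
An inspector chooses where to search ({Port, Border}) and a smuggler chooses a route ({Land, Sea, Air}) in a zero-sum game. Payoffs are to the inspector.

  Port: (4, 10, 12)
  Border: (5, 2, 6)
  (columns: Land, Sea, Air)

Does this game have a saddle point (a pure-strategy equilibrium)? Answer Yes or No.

No

Row minima: Port → 4, Border → 2; maximin = 4.
Column maxima: Land → 5, Sea → 10, Air → 12; minimax = 5.
4 ≠ 5, so no pure-strategy equilibrium exists.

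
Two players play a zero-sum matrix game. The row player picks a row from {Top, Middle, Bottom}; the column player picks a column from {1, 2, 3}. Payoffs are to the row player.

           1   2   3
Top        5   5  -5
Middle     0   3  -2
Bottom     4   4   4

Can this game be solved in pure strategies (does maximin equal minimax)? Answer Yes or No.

Yes

Row minima: Top → -5, Middle → -2, Bottom → 4; maximin = 4.
Column maxima: 1 → 5, 2 → 5, 3 → 4; minimax = 4.
maximin = minimax = 4, so a saddle point exists.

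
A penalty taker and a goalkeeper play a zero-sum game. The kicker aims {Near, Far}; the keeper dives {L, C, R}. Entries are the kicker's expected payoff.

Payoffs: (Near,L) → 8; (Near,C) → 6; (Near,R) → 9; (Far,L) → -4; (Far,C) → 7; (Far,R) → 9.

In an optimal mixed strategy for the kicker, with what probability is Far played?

2/13

Row minima: Near → 6, Far → -4; maximin = 6.
Column maxima: L → 8, C → 7, R → 9; minimax = 7.
6 ≠ 7, so there is no saddle point; optimal play is mixed.
R is strictly dominated by L (it gives the kicker strictly more in every row), so the keeper never plays it.
On the remaining 2×2 (Near, Far vs L, C):
Let the kicker play Near with probability p. Expected payoff against L: 8p + (-4)(1−p) = 12p − 4; against C: 6p + 7(1−p) = −p + 7.
Setting these equal: 12p − 4 = −p + 7 ⇒ 13p = 11 ⇒ p = 11/13, and the value is (12)·(11/13) − 4 = 80/13.
For the keeper: with q = P(L), equating Near's and Far's payoffs gives 2q + 6 = −11q + 7 ⇒ q = 1/13.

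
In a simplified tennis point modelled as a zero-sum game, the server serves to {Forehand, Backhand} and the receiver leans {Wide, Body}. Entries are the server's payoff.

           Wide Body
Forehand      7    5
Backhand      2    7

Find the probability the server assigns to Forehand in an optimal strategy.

5/7

Row minima: Forehand → 5, Backhand → 2; maximin = 5.
Column maxima: Wide → 7, Body → 7; minimax = 7.
5 ≠ 7, so there is no saddle point; optimal play is mixed.
Let the server play Forehand with probability p. Expected payoff against Wide: 7p + 2(1−p) = 5p + 2; against Body: 5p + 7(1−p) = −2p + 7.
Setting these equal: 5p + 2 = −2p + 7 ⇒ 7p = 5 ⇒ p = 5/7, and the value is (5)·(5/7) + 2 = 39/7.
For the receiver: with q = P(Wide), equating Forehand's and Backhand's payoffs gives 2q + 5 = −5q + 7 ⇒ q = 2/7.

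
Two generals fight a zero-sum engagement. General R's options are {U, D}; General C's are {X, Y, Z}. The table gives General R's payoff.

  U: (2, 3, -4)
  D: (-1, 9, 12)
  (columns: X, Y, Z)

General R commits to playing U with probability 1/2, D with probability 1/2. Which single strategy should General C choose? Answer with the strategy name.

If General C plays X, General R's expected payoff is (1/2)·2 + (1/2)·(-1) = 1/2.
If General C plays Y, General R's expected payoff is (1/2)·3 + (1/2)·9 = 6.
If General C plays Z, General R's expected payoff is (1/2)·(-4) + (1/2)·12 = 4.
General C minimizes General R's payoff; the smallest is 1/2, so the best response is X.

X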